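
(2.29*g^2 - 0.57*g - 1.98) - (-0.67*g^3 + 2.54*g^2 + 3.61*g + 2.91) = 0.67*g^3 - 0.25*g^2 - 4.18*g - 4.89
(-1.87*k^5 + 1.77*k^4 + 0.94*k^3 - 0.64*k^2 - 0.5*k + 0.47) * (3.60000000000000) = -6.732*k^5 + 6.372*k^4 + 3.384*k^3 - 2.304*k^2 - 1.8*k + 1.692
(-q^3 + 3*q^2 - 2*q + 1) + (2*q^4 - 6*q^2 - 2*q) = 2*q^4 - q^3 - 3*q^2 - 4*q + 1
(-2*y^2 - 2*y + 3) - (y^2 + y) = -3*y^2 - 3*y + 3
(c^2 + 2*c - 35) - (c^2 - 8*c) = 10*c - 35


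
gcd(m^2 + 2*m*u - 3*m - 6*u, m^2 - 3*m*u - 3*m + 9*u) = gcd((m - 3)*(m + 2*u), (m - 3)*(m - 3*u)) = m - 3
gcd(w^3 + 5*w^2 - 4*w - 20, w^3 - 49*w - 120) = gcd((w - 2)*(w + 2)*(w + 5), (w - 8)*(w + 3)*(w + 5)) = w + 5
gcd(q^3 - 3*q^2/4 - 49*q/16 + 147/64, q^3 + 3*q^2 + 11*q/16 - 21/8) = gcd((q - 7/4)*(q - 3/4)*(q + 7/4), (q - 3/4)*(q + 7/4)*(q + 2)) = q^2 + q - 21/16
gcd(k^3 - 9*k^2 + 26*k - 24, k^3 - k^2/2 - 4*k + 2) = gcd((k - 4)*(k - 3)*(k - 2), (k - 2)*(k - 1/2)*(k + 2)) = k - 2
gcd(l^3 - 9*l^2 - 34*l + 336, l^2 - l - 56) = l - 8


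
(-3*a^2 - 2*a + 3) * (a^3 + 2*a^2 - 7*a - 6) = -3*a^5 - 8*a^4 + 20*a^3 + 38*a^2 - 9*a - 18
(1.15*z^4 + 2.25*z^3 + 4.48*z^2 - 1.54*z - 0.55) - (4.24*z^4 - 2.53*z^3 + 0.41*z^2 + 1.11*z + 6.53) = -3.09*z^4 + 4.78*z^3 + 4.07*z^2 - 2.65*z - 7.08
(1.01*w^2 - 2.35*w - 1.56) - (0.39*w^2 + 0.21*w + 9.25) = 0.62*w^2 - 2.56*w - 10.81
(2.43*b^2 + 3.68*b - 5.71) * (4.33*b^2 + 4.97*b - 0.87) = 10.5219*b^4 + 28.0115*b^3 - 8.5488*b^2 - 31.5803*b + 4.9677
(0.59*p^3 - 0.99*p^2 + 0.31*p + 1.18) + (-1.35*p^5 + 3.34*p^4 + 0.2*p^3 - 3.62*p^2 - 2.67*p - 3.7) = -1.35*p^5 + 3.34*p^4 + 0.79*p^3 - 4.61*p^2 - 2.36*p - 2.52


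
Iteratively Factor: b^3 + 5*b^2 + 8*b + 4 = (b + 1)*(b^2 + 4*b + 4) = (b + 1)*(b + 2)*(b + 2)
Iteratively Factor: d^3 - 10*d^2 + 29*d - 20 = (d - 5)*(d^2 - 5*d + 4) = (d - 5)*(d - 1)*(d - 4)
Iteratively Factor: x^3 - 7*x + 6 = (x - 2)*(x^2 + 2*x - 3) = (x - 2)*(x - 1)*(x + 3)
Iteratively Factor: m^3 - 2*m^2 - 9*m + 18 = (m + 3)*(m^2 - 5*m + 6) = (m - 3)*(m + 3)*(m - 2)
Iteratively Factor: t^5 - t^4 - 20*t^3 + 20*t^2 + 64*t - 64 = (t - 2)*(t^4 + t^3 - 18*t^2 - 16*t + 32) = (t - 4)*(t - 2)*(t^3 + 5*t^2 + 2*t - 8) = (t - 4)*(t - 2)*(t + 2)*(t^2 + 3*t - 4) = (t - 4)*(t - 2)*(t + 2)*(t + 4)*(t - 1)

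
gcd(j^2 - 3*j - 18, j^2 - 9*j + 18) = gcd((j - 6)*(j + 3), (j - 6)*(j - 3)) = j - 6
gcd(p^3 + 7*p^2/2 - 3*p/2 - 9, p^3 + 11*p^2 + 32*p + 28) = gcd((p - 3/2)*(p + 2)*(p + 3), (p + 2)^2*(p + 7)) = p + 2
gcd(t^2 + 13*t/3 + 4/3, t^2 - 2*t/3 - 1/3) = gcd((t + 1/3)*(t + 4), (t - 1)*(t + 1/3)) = t + 1/3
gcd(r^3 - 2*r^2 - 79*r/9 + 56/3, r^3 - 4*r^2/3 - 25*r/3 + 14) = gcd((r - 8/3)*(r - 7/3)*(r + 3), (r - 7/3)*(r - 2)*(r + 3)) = r^2 + 2*r/3 - 7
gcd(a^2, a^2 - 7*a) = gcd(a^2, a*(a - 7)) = a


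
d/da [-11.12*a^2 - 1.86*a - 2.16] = -22.24*a - 1.86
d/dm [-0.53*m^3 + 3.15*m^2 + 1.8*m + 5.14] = -1.59*m^2 + 6.3*m + 1.8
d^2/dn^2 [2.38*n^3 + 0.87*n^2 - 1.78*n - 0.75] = 14.28*n + 1.74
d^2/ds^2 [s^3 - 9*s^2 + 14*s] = 6*s - 18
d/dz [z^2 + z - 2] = 2*z + 1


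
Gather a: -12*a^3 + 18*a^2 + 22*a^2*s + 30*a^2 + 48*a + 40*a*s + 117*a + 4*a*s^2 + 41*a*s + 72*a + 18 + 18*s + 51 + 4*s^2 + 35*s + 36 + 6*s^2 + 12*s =-12*a^3 + a^2*(22*s + 48) + a*(4*s^2 + 81*s + 237) + 10*s^2 + 65*s + 105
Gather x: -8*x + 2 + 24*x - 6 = 16*x - 4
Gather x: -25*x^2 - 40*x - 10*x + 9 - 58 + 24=-25*x^2 - 50*x - 25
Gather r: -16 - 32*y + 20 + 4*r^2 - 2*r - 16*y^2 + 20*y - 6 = 4*r^2 - 2*r - 16*y^2 - 12*y - 2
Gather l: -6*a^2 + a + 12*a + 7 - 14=-6*a^2 + 13*a - 7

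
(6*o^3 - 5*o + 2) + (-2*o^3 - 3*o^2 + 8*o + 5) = 4*o^3 - 3*o^2 + 3*o + 7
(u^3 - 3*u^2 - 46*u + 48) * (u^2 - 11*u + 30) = u^5 - 14*u^4 + 17*u^3 + 464*u^2 - 1908*u + 1440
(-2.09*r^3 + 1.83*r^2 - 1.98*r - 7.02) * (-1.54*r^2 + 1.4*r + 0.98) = 3.2186*r^5 - 5.7442*r^4 + 3.563*r^3 + 9.8322*r^2 - 11.7684*r - 6.8796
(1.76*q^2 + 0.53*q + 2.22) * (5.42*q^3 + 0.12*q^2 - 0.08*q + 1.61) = 9.5392*q^5 + 3.0838*q^4 + 11.9552*q^3 + 3.0576*q^2 + 0.6757*q + 3.5742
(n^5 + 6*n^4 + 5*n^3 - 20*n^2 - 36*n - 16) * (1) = n^5 + 6*n^4 + 5*n^3 - 20*n^2 - 36*n - 16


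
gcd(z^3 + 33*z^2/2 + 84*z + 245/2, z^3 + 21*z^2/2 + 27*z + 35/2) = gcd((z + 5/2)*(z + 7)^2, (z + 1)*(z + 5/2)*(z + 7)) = z^2 + 19*z/2 + 35/2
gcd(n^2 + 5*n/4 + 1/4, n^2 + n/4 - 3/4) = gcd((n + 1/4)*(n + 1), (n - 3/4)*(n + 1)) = n + 1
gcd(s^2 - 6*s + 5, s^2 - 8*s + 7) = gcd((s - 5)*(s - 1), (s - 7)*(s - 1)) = s - 1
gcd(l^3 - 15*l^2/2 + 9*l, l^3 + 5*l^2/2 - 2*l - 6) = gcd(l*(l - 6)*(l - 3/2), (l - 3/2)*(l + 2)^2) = l - 3/2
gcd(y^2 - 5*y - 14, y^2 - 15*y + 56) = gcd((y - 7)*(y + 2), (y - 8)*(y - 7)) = y - 7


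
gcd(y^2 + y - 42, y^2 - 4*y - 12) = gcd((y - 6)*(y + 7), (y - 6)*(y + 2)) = y - 6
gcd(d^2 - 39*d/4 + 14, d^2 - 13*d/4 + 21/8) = d - 7/4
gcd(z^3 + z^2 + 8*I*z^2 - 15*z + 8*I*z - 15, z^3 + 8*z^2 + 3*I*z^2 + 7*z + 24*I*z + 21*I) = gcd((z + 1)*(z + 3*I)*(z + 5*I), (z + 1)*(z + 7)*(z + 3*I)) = z^2 + z*(1 + 3*I) + 3*I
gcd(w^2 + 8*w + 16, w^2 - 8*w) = 1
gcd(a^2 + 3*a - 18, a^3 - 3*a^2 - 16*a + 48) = a - 3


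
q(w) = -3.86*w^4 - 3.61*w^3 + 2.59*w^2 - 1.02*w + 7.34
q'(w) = -15.44*w^3 - 10.83*w^2 + 5.18*w - 1.02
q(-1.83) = -3.29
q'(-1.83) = 47.86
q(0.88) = 3.67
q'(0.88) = -15.37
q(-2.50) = -68.30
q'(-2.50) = 159.59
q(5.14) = -3113.96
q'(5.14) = -2357.22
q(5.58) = -4287.09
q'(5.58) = -2991.89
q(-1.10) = 10.75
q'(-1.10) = 0.73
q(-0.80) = 10.08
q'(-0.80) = -4.19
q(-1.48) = 7.71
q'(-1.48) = 17.64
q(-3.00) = -181.48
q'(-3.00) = 302.85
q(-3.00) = -181.48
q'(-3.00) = 302.85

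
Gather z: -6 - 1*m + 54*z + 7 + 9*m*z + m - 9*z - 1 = z*(9*m + 45)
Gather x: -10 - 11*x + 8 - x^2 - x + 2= -x^2 - 12*x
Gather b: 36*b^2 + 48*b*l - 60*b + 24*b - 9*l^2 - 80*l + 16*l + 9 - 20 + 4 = 36*b^2 + b*(48*l - 36) - 9*l^2 - 64*l - 7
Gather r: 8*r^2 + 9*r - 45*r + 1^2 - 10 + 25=8*r^2 - 36*r + 16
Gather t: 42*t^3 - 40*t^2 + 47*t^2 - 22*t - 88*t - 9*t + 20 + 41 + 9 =42*t^3 + 7*t^2 - 119*t + 70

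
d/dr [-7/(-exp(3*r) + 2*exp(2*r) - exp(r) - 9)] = (-21*exp(2*r) + 28*exp(r) - 7)*exp(r)/(exp(3*r) - 2*exp(2*r) + exp(r) + 9)^2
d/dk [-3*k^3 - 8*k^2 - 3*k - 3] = -9*k^2 - 16*k - 3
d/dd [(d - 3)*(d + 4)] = 2*d + 1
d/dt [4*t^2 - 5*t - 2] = 8*t - 5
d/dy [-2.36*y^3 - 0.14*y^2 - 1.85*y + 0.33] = -7.08*y^2 - 0.28*y - 1.85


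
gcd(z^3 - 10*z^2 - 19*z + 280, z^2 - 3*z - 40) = z^2 - 3*z - 40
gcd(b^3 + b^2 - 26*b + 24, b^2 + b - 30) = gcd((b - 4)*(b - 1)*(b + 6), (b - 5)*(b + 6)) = b + 6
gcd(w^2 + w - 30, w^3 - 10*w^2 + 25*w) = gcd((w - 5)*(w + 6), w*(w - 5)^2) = w - 5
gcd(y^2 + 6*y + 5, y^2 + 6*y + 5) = y^2 + 6*y + 5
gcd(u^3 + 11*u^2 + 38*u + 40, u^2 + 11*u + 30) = u + 5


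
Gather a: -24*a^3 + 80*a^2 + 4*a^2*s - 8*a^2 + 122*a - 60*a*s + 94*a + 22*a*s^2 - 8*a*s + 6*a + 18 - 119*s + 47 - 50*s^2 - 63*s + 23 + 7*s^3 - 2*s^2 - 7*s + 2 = -24*a^3 + a^2*(4*s + 72) + a*(22*s^2 - 68*s + 222) + 7*s^3 - 52*s^2 - 189*s + 90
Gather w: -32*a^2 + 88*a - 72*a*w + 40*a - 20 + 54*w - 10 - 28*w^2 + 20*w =-32*a^2 + 128*a - 28*w^2 + w*(74 - 72*a) - 30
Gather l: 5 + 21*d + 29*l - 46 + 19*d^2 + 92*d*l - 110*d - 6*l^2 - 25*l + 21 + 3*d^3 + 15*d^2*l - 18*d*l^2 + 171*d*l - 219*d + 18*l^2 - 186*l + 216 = 3*d^3 + 19*d^2 - 308*d + l^2*(12 - 18*d) + l*(15*d^2 + 263*d - 182) + 196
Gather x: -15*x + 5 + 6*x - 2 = 3 - 9*x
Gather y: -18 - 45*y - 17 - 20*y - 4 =-65*y - 39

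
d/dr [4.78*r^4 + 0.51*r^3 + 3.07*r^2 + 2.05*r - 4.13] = 19.12*r^3 + 1.53*r^2 + 6.14*r + 2.05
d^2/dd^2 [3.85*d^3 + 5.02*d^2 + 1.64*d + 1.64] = 23.1*d + 10.04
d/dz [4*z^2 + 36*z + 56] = 8*z + 36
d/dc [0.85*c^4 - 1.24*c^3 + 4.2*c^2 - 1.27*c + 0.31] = 3.4*c^3 - 3.72*c^2 + 8.4*c - 1.27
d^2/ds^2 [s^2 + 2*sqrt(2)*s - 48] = 2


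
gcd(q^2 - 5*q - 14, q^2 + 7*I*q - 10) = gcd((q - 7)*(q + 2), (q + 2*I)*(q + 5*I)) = 1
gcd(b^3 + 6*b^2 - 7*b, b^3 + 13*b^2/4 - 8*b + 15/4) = b - 1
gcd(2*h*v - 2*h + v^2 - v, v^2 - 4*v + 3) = v - 1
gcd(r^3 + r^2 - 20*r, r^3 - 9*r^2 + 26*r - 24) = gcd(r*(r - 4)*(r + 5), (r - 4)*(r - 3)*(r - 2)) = r - 4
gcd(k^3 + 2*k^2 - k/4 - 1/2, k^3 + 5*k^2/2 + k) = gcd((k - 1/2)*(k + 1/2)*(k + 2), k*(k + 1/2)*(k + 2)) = k^2 + 5*k/2 + 1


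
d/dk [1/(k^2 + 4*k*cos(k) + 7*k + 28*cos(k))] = (4*k*sin(k) - 2*k + 28*sin(k) - 4*cos(k) - 7)/((k + 7)^2*(k + 4*cos(k))^2)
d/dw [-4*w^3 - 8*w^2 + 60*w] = -12*w^2 - 16*w + 60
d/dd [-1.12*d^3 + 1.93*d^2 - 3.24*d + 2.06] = -3.36*d^2 + 3.86*d - 3.24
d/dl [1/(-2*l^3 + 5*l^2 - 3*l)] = (6*l^2 - 10*l + 3)/(l^2*(2*l^2 - 5*l + 3)^2)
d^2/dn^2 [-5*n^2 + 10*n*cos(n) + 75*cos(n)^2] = -10*n*cos(n) + 300*sin(n)^2 - 20*sin(n) - 160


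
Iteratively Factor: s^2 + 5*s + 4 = (s + 4)*(s + 1)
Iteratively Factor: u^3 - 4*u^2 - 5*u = (u - 5)*(u^2 + u) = (u - 5)*(u + 1)*(u)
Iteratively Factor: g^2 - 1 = (g + 1)*(g - 1)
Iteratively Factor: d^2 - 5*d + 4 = (d - 1)*(d - 4)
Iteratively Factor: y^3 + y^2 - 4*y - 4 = (y + 1)*(y^2 - 4) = (y + 1)*(y + 2)*(y - 2)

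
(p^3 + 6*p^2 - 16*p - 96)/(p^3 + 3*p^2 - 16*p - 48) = (p + 6)/(p + 3)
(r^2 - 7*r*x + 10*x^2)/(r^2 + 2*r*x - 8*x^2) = (r - 5*x)/(r + 4*x)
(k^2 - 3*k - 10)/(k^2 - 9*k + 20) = (k + 2)/(k - 4)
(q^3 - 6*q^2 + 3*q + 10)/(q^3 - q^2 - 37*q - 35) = (q^2 - 7*q + 10)/(q^2 - 2*q - 35)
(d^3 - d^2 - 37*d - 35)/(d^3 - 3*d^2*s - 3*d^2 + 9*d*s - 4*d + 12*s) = (-d^2 + 2*d + 35)/(-d^2 + 3*d*s + 4*d - 12*s)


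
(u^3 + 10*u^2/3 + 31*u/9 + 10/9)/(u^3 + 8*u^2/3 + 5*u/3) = (u + 2/3)/u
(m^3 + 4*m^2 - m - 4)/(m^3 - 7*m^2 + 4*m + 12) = (m^2 + 3*m - 4)/(m^2 - 8*m + 12)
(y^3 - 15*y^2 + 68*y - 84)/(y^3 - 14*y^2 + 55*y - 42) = (y - 2)/(y - 1)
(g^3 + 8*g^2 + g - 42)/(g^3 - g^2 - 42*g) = (-g^3 - 8*g^2 - g + 42)/(g*(-g^2 + g + 42))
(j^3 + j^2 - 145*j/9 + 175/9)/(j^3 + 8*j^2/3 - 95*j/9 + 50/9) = (3*j - 7)/(3*j - 2)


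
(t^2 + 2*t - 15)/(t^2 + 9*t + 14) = (t^2 + 2*t - 15)/(t^2 + 9*t + 14)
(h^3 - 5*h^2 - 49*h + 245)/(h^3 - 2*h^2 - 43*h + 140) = (h - 7)/(h - 4)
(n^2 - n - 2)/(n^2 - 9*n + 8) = (n^2 - n - 2)/(n^2 - 9*n + 8)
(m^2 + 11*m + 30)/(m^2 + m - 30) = (m + 5)/(m - 5)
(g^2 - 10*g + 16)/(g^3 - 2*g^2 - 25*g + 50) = (g - 8)/(g^2 - 25)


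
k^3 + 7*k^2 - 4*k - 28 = (k - 2)*(k + 2)*(k + 7)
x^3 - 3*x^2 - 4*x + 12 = (x - 3)*(x - 2)*(x + 2)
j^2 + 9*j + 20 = (j + 4)*(j + 5)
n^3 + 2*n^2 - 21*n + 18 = (n - 3)*(n - 1)*(n + 6)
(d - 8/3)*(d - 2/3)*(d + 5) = d^3 + 5*d^2/3 - 134*d/9 + 80/9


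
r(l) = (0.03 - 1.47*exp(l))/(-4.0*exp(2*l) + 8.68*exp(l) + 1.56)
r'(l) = (0.03 - 1.47*exp(l))*(8.0*exp(2*l) - 8.68*exp(l))/(-4.0*exp(2*l) + 8.68*exp(l) + 1.56)^2 - 1.47*exp(l)/(-4.0*exp(2*l) + 8.68*exp(l) + 1.56)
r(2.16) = 0.06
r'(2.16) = -0.08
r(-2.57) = -0.04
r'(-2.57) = -0.04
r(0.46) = -0.44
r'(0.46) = -0.96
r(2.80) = 0.03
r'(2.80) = -0.03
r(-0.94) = -0.13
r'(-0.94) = -0.07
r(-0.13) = -0.21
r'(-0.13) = -0.16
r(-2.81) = -0.03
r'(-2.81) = -0.04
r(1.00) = 0.90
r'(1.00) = -6.36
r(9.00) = 0.00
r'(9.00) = 0.00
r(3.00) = 0.02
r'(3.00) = -0.02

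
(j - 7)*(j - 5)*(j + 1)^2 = j^4 - 10*j^3 + 12*j^2 + 58*j + 35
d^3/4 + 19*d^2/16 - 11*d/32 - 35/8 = (d/4 + 1)*(d - 7/4)*(d + 5/2)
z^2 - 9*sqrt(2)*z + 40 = (z - 5*sqrt(2))*(z - 4*sqrt(2))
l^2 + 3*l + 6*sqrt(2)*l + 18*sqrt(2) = (l + 3)*(l + 6*sqrt(2))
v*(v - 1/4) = v^2 - v/4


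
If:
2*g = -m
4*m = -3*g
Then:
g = 0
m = 0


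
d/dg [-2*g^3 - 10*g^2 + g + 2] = -6*g^2 - 20*g + 1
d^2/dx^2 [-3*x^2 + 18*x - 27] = -6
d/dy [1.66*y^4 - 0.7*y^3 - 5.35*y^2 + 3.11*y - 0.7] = 6.64*y^3 - 2.1*y^2 - 10.7*y + 3.11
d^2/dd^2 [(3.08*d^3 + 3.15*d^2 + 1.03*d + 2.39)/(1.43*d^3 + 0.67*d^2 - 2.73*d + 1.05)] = (6.98097400000006*d^6 + 84.781554*d^5 + 82.85706*d^4 + 32.487996*d^3 - 134.37231*d^2 - 31.734234*d + 45.112872)/(2.924207*d^9 + 4.110249*d^8 - 14.82195*d^7 - 8.95148*d^6 + 34.33248*d^5 - 8.200206*d^4 - 27.140022*d^3 + 25.69266*d^2 - 9.029475*d + 1.157625)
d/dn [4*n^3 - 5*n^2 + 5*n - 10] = 12*n^2 - 10*n + 5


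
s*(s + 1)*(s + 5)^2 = s^4 + 11*s^3 + 35*s^2 + 25*s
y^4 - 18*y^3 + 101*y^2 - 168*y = y*(y - 8)*(y - 7)*(y - 3)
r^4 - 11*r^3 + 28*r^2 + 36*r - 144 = (r - 6)*(r - 4)*(r - 3)*(r + 2)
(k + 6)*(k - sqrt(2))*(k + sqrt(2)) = k^3 + 6*k^2 - 2*k - 12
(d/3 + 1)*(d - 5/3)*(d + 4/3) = d^3/3 + 8*d^2/9 - 29*d/27 - 20/9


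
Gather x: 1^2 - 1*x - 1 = -x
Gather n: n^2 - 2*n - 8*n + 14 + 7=n^2 - 10*n + 21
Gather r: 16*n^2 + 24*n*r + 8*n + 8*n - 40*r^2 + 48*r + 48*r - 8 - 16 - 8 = 16*n^2 + 16*n - 40*r^2 + r*(24*n + 96) - 32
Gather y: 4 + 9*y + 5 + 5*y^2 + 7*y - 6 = 5*y^2 + 16*y + 3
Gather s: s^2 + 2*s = s^2 + 2*s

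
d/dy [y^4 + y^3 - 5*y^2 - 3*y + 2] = 4*y^3 + 3*y^2 - 10*y - 3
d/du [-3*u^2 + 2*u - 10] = 2 - 6*u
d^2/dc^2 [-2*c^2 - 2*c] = -4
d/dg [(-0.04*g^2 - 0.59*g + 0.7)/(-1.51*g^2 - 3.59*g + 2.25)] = (-0.7473*g^2 + 1.934*g + 1.1855)/(2.2801*g^4 + 10.8418*g^3 + 6.0931*g^2 - 16.155*g + 5.0625)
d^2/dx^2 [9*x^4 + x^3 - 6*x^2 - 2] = 108*x^2 + 6*x - 12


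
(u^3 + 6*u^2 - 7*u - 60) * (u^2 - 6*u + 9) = u^5 - 34*u^3 + 36*u^2 + 297*u - 540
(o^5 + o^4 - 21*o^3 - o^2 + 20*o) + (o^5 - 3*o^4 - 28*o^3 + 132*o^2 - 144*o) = 2*o^5 - 2*o^4 - 49*o^3 + 131*o^2 - 124*o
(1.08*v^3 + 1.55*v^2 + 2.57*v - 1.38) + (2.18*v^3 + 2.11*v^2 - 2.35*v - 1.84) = 3.26*v^3 + 3.66*v^2 + 0.22*v - 3.22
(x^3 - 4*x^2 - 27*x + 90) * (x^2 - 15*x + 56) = x^5 - 19*x^4 + 89*x^3 + 271*x^2 - 2862*x + 5040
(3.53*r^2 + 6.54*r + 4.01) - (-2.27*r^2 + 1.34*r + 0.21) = 5.8*r^2 + 5.2*r + 3.8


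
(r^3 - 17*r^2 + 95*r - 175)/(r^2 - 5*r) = r - 12 + 35/r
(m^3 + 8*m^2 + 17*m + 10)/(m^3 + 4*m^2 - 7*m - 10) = (m + 2)/(m - 2)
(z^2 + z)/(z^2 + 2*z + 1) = z/(z + 1)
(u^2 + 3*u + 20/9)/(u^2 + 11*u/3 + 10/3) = (u + 4/3)/(u + 2)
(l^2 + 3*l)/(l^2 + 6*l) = (l + 3)/(l + 6)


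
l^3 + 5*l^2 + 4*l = l*(l + 1)*(l + 4)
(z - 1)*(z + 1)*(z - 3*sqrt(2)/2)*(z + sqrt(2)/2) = z^4 - sqrt(2)*z^3 - 5*z^2/2 + sqrt(2)*z + 3/2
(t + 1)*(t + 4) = t^2 + 5*t + 4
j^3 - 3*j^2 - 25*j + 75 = (j - 5)*(j - 3)*(j + 5)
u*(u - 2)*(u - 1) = u^3 - 3*u^2 + 2*u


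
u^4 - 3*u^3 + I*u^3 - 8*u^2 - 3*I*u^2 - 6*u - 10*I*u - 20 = (u - 5)*(u + 2)*(u - I)*(u + 2*I)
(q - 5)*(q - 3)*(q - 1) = q^3 - 9*q^2 + 23*q - 15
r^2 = r^2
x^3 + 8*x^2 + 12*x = x*(x + 2)*(x + 6)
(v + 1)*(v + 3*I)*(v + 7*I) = v^3 + v^2 + 10*I*v^2 - 21*v + 10*I*v - 21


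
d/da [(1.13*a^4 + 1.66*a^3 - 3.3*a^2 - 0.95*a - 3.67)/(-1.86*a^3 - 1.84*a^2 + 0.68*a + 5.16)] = (-2.1018*a^6 - 4.1584*a^5 - 6.8872*a^4 + 22.0468*a^3 + 1.2262*a^2 - 47.5616*a - 2.4064)/(3.4596*a^6 + 6.8448*a^5 + 0.856*a^4 - 21.6976*a^3 - 18.5264*a^2 + 7.0176*a + 26.6256)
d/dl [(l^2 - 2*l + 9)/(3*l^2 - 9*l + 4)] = (-3*l^2 - 46*l + 73)/(9*l^4 - 54*l^3 + 105*l^2 - 72*l + 16)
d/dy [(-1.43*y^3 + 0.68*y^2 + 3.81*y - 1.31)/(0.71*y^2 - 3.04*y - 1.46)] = (-1.0153*y^4 + 8.6944*y^3 + 1.4911*y^2 - 0.125399999999999*y - 9.545)/(0.5041*y^4 - 4.3168*y^3 + 7.1684*y^2 + 8.8768*y + 2.1316)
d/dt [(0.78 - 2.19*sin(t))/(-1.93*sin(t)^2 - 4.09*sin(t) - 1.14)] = (-4.2267*sin(t)^2 + 3.0108*sin(t) + 5.6868)*cos(t)/(3.7249*sin(t)^4 + 15.7874*sin(t)^3 + 21.1285*sin(t)^2 + 9.3252*sin(t) + 1.2996)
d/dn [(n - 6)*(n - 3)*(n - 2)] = 3*n^2 - 22*n + 36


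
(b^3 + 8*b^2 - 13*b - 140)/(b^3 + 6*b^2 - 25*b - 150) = (b^2 + 3*b - 28)/(b^2 + b - 30)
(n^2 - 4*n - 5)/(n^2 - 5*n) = (n + 1)/n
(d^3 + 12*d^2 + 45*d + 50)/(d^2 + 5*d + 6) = (d^2 + 10*d + 25)/(d + 3)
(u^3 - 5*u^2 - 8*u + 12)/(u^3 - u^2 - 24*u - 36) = (u - 1)/(u + 3)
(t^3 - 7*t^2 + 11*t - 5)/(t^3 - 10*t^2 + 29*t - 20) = (t - 1)/(t - 4)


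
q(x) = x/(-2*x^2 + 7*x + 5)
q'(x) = x*(4*x - 7)/(-2*x^2 + 7*x + 5)^2 + 1/(-2*x^2 + 7*x + 5) = (2*x^2 + 5)/(4*x^4 - 28*x^3 + 29*x^2 + 70*x + 25)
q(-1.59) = 0.14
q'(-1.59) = 0.08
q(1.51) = 0.14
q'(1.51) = 0.08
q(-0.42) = -0.25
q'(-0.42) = 1.84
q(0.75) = 0.08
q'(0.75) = 0.07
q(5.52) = -0.32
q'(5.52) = 0.22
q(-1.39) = 0.16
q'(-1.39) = 0.12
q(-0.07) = -0.02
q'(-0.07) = 0.25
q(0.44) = 0.06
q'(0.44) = 0.09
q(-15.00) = 0.03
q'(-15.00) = 0.00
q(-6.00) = 0.06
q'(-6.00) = 0.01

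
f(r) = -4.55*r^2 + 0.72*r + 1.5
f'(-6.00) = 55.32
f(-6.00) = -166.62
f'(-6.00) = 55.32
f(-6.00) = -166.62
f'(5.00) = -44.78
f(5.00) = -108.65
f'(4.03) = -35.95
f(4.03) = -69.49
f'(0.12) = -0.37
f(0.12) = 1.52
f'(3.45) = -30.68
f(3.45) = -50.17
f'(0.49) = -3.74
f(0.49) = 0.76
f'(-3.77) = 35.03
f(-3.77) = -65.88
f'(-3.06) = 28.57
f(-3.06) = -43.31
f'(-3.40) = 31.66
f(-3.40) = -53.55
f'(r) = 0.72 - 9.1*r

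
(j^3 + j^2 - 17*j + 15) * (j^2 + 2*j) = j^5 + 3*j^4 - 15*j^3 - 19*j^2 + 30*j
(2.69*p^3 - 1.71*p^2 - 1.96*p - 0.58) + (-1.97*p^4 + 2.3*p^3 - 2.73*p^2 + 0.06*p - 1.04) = -1.97*p^4 + 4.99*p^3 - 4.44*p^2 - 1.9*p - 1.62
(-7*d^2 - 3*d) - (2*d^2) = -9*d^2 - 3*d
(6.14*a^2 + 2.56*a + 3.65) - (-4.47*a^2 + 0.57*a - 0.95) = 10.61*a^2 + 1.99*a + 4.6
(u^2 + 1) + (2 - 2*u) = u^2 - 2*u + 3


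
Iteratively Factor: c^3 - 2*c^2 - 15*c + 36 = (c - 3)*(c^2 + c - 12) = (c - 3)^2*(c + 4)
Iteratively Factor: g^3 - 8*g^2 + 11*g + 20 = (g - 4)*(g^2 - 4*g - 5) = (g - 5)*(g - 4)*(g + 1)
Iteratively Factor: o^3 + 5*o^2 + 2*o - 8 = (o - 1)*(o^2 + 6*o + 8) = (o - 1)*(o + 4)*(o + 2)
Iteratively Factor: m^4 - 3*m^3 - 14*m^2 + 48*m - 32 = (m + 4)*(m^3 - 7*m^2 + 14*m - 8) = (m - 4)*(m + 4)*(m^2 - 3*m + 2) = (m - 4)*(m - 2)*(m + 4)*(m - 1)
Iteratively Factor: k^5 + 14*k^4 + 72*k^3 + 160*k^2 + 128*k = (k + 4)*(k^4 + 10*k^3 + 32*k^2 + 32*k) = (k + 4)^2*(k^3 + 6*k^2 + 8*k) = (k + 2)*(k + 4)^2*(k^2 + 4*k) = k*(k + 2)*(k + 4)^2*(k + 4)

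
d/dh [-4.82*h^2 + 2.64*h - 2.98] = 2.64 - 9.64*h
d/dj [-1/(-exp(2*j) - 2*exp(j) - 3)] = -2*(exp(j) + 1)*exp(j)/(exp(2*j) + 2*exp(j) + 3)^2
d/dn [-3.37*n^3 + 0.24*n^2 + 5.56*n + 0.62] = -10.11*n^2 + 0.48*n + 5.56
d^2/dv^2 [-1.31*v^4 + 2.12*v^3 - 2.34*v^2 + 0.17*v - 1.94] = -15.72*v^2 + 12.72*v - 4.68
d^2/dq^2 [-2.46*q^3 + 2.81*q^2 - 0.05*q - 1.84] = 5.62 - 14.76*q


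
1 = 1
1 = 1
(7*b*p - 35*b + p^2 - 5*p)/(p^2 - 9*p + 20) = (7*b + p)/(p - 4)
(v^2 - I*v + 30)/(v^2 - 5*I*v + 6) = (v + 5*I)/(v + I)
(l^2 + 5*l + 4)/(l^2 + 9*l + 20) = (l + 1)/(l + 5)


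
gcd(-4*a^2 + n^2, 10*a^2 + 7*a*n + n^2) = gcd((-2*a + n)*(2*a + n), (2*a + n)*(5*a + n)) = 2*a + n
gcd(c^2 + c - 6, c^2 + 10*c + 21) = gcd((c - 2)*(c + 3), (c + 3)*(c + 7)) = c + 3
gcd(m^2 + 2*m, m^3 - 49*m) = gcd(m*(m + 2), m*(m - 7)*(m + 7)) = m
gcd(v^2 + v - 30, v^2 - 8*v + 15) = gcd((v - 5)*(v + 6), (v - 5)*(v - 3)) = v - 5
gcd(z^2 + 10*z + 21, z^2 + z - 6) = z + 3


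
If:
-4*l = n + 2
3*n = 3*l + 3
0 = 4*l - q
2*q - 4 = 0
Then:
No Solution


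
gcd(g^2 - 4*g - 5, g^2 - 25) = g - 5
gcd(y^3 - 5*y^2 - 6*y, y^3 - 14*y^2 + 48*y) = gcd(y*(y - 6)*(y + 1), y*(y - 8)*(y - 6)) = y^2 - 6*y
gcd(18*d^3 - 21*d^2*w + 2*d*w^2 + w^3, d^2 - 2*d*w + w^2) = -d + w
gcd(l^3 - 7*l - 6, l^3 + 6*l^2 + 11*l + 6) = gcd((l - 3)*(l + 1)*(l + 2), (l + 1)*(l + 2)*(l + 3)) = l^2 + 3*l + 2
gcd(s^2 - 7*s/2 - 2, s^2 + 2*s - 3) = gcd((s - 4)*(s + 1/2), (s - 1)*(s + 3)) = 1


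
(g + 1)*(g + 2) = g^2 + 3*g + 2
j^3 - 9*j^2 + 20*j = j*(j - 5)*(j - 4)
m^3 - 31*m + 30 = (m - 5)*(m - 1)*(m + 6)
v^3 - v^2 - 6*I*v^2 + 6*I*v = v*(v - 1)*(v - 6*I)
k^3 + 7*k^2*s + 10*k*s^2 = k*(k + 2*s)*(k + 5*s)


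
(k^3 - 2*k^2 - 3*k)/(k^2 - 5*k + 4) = k*(k^2 - 2*k - 3)/(k^2 - 5*k + 4)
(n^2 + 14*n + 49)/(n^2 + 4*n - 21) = (n + 7)/(n - 3)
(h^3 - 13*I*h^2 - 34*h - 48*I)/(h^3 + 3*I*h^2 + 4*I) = (h^3 - 13*I*h^2 - 34*h - 48*I)/(h^3 + 3*I*h^2 + 4*I)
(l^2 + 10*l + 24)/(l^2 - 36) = (l + 4)/(l - 6)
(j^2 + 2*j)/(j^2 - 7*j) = (j + 2)/(j - 7)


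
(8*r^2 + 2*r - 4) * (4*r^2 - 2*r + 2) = 32*r^4 - 8*r^3 - 4*r^2 + 12*r - 8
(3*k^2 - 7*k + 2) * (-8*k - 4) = -24*k^3 + 44*k^2 + 12*k - 8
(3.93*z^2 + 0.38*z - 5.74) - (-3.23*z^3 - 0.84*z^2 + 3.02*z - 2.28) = 3.23*z^3 + 4.77*z^2 - 2.64*z - 3.46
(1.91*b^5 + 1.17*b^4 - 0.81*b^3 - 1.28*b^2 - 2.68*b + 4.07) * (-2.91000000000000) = -5.5581*b^5 - 3.4047*b^4 + 2.3571*b^3 + 3.7248*b^2 + 7.7988*b - 11.8437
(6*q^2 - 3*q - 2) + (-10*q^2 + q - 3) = -4*q^2 - 2*q - 5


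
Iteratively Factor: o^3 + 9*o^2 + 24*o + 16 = (o + 1)*(o^2 + 8*o + 16) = (o + 1)*(o + 4)*(o + 4)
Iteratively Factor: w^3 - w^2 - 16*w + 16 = (w - 1)*(w^2 - 16) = (w - 1)*(w + 4)*(w - 4)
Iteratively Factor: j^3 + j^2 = (j)*(j^2 + j) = j^2*(j + 1)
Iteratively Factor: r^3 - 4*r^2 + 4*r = (r)*(r^2 - 4*r + 4) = r*(r - 2)*(r - 2)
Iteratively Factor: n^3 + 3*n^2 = (n)*(n^2 + 3*n) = n^2*(n + 3)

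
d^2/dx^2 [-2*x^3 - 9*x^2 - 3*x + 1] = -12*x - 18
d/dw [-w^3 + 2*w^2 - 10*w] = -3*w^2 + 4*w - 10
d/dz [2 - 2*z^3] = -6*z^2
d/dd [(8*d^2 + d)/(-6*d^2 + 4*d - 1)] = (38*d^2 - 16*d - 1)/(36*d^4 - 48*d^3 + 28*d^2 - 8*d + 1)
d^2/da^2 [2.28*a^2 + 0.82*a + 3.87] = 4.56000000000000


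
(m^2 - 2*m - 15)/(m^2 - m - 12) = (m - 5)/(m - 4)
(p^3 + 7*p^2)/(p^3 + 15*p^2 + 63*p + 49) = p^2/(p^2 + 8*p + 7)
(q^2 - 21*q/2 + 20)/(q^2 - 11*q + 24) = (q - 5/2)/(q - 3)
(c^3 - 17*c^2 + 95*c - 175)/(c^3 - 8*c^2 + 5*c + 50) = (c - 7)/(c + 2)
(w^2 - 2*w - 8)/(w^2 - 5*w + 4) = (w + 2)/(w - 1)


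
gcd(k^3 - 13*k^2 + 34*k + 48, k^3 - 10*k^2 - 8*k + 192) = k^2 - 14*k + 48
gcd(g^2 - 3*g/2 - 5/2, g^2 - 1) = g + 1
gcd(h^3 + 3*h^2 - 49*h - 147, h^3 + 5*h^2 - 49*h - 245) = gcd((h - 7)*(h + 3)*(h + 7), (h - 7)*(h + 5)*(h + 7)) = h^2 - 49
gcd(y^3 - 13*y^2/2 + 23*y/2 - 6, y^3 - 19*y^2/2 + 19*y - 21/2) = y^2 - 5*y/2 + 3/2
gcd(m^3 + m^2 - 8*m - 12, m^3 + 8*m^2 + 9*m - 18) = 1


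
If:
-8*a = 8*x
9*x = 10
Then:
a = -10/9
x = 10/9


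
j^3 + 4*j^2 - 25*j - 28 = (j - 4)*(j + 1)*(j + 7)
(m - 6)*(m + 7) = m^2 + m - 42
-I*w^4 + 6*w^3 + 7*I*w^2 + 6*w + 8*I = (w - I)*(w + 2*I)*(w + 4*I)*(-I*w + 1)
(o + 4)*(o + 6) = o^2 + 10*o + 24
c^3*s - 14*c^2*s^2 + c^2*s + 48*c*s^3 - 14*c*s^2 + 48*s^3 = (c - 8*s)*(c - 6*s)*(c*s + s)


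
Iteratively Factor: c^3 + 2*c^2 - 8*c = (c + 4)*(c^2 - 2*c) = (c - 2)*(c + 4)*(c)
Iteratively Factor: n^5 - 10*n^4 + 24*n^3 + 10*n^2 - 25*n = (n - 5)*(n^4 - 5*n^3 - n^2 + 5*n) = n*(n - 5)*(n^3 - 5*n^2 - n + 5) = n*(n - 5)^2*(n^2 - 1) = n*(n - 5)^2*(n + 1)*(n - 1)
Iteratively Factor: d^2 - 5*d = (d - 5)*(d)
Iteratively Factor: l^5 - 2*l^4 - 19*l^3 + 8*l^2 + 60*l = (l - 2)*(l^4 - 19*l^2 - 30*l) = (l - 5)*(l - 2)*(l^3 + 5*l^2 + 6*l) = (l - 5)*(l - 2)*(l + 2)*(l^2 + 3*l) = l*(l - 5)*(l - 2)*(l + 2)*(l + 3)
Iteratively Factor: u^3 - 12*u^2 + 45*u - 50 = (u - 5)*(u^2 - 7*u + 10) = (u - 5)*(u - 2)*(u - 5)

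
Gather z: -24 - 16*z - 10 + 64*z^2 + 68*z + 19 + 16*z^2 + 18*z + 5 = 80*z^2 + 70*z - 10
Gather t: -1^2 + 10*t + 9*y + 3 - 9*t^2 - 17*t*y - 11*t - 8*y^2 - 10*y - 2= -9*t^2 + t*(-17*y - 1) - 8*y^2 - y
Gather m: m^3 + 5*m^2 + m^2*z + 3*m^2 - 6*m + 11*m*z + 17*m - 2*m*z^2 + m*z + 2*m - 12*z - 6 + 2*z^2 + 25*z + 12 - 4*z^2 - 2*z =m^3 + m^2*(z + 8) + m*(-2*z^2 + 12*z + 13) - 2*z^2 + 11*z + 6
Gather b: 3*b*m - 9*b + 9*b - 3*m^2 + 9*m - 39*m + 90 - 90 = 3*b*m - 3*m^2 - 30*m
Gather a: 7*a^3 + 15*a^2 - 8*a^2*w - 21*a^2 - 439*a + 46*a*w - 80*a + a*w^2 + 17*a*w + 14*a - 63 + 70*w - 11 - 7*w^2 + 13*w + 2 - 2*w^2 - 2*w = 7*a^3 + a^2*(-8*w - 6) + a*(w^2 + 63*w - 505) - 9*w^2 + 81*w - 72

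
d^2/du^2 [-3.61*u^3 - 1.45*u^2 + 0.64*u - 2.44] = -21.66*u - 2.9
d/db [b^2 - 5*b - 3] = 2*b - 5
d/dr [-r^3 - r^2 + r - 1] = -3*r^2 - 2*r + 1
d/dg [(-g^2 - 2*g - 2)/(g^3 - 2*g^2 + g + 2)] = (g^4 + 4*g^3 + g^2 - 12*g - 2)/(g^6 - 4*g^5 + 6*g^4 - 7*g^2 + 4*g + 4)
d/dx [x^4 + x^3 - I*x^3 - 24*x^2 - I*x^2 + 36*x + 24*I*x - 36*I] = 4*x^3 + 3*x^2*(1 - I) - 2*x*(24 + I) + 36 + 24*I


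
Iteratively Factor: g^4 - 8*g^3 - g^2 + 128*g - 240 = (g + 4)*(g^3 - 12*g^2 + 47*g - 60) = (g - 3)*(g + 4)*(g^2 - 9*g + 20) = (g - 4)*(g - 3)*(g + 4)*(g - 5)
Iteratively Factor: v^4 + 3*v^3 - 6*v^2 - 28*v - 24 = (v - 3)*(v^3 + 6*v^2 + 12*v + 8) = (v - 3)*(v + 2)*(v^2 + 4*v + 4) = (v - 3)*(v + 2)^2*(v + 2)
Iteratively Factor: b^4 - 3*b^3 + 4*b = (b + 1)*(b^3 - 4*b^2 + 4*b) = (b - 2)*(b + 1)*(b^2 - 2*b) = b*(b - 2)*(b + 1)*(b - 2)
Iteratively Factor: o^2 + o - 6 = (o - 2)*(o + 3)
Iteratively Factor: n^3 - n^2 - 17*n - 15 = (n - 5)*(n^2 + 4*n + 3) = (n - 5)*(n + 1)*(n + 3)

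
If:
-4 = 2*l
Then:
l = -2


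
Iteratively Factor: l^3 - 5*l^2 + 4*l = (l)*(l^2 - 5*l + 4) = l*(l - 4)*(l - 1)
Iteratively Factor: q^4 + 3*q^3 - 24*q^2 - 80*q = (q + 4)*(q^3 - q^2 - 20*q) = q*(q + 4)*(q^2 - q - 20) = q*(q - 5)*(q + 4)*(q + 4)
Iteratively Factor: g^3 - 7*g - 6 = (g + 2)*(g^2 - 2*g - 3) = (g + 1)*(g + 2)*(g - 3)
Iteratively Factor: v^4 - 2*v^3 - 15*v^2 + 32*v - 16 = (v - 1)*(v^3 - v^2 - 16*v + 16) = (v - 4)*(v - 1)*(v^2 + 3*v - 4) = (v - 4)*(v - 1)*(v + 4)*(v - 1)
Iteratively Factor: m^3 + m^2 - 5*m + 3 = (m - 1)*(m^2 + 2*m - 3) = (m - 1)*(m + 3)*(m - 1)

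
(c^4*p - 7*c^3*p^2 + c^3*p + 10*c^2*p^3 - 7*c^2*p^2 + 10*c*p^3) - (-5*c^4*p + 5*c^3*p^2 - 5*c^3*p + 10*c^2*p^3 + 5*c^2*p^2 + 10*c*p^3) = 6*c^4*p - 12*c^3*p^2 + 6*c^3*p - 12*c^2*p^2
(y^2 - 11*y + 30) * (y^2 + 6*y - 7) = y^4 - 5*y^3 - 43*y^2 + 257*y - 210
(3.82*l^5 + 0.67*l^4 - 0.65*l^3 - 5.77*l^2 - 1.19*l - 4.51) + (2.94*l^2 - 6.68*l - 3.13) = 3.82*l^5 + 0.67*l^4 - 0.65*l^3 - 2.83*l^2 - 7.87*l - 7.64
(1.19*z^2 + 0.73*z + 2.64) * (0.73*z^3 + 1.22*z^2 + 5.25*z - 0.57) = 0.8687*z^5 + 1.9847*z^4 + 9.0653*z^3 + 6.375*z^2 + 13.4439*z - 1.5048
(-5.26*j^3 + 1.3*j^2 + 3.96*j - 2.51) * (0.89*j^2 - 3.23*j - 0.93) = -4.6814*j^5 + 18.1468*j^4 + 4.2172*j^3 - 16.2337*j^2 + 4.4245*j + 2.3343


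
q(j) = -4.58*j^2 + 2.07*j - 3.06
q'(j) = 2.07 - 9.16*j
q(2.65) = -29.74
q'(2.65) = -22.20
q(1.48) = -10.03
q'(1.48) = -11.49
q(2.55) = -27.56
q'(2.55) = -21.29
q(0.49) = -3.15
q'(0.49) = -2.42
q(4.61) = -90.85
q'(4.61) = -40.16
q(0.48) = -3.12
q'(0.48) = -2.33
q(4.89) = -102.46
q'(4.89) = -42.72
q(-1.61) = -18.26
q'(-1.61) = 16.82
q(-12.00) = -687.42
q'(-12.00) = 111.99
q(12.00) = -637.74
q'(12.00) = -107.85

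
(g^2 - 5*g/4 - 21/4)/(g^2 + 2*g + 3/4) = (4*g^2 - 5*g - 21)/(4*g^2 + 8*g + 3)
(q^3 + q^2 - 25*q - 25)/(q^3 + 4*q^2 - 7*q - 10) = (q - 5)/(q - 2)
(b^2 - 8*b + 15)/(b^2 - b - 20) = (b - 3)/(b + 4)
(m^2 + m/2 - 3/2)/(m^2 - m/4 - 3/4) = 2*(2*m + 3)/(4*m + 3)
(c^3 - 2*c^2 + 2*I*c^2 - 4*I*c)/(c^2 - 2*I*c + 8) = c*(c - 2)/(c - 4*I)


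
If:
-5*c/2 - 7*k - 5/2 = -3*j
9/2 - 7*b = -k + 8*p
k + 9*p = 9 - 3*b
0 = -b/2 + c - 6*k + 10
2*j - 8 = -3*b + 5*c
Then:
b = -36/863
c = 451/863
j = 9267/1726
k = 3033/1726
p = 1413/1726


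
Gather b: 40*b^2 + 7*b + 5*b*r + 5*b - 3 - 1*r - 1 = 40*b^2 + b*(5*r + 12) - r - 4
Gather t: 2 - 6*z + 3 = 5 - 6*z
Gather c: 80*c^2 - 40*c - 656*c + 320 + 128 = 80*c^2 - 696*c + 448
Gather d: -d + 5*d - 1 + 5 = 4*d + 4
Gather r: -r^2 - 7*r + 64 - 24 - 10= -r^2 - 7*r + 30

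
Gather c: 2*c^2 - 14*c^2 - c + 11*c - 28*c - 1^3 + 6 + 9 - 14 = -12*c^2 - 18*c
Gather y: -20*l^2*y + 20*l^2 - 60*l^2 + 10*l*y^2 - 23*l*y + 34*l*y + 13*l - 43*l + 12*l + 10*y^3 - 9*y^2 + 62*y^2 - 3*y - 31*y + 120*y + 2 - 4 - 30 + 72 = -40*l^2 - 18*l + 10*y^3 + y^2*(10*l + 53) + y*(-20*l^2 + 11*l + 86) + 40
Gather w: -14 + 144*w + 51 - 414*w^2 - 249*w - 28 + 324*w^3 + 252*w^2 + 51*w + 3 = 324*w^3 - 162*w^2 - 54*w + 12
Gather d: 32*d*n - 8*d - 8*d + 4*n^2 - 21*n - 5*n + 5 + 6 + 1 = d*(32*n - 16) + 4*n^2 - 26*n + 12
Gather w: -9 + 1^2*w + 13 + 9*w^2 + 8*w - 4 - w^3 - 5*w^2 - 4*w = -w^3 + 4*w^2 + 5*w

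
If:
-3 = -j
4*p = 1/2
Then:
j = 3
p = 1/8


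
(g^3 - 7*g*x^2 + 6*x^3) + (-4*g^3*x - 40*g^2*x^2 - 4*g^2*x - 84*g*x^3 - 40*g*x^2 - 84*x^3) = -4*g^3*x + g^3 - 40*g^2*x^2 - 4*g^2*x - 84*g*x^3 - 47*g*x^2 - 78*x^3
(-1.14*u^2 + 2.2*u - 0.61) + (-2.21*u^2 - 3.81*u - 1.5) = -3.35*u^2 - 1.61*u - 2.11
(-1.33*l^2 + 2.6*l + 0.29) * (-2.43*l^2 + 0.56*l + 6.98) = 3.2319*l^4 - 7.0628*l^3 - 8.5321*l^2 + 18.3104*l + 2.0242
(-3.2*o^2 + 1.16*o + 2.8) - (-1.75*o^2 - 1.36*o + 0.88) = -1.45*o^2 + 2.52*o + 1.92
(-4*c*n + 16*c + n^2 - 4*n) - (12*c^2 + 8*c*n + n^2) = -12*c^2 - 12*c*n + 16*c - 4*n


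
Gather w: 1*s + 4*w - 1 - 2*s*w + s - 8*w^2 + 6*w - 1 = 2*s - 8*w^2 + w*(10 - 2*s) - 2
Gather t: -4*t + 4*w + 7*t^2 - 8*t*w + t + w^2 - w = 7*t^2 + t*(-8*w - 3) + w^2 + 3*w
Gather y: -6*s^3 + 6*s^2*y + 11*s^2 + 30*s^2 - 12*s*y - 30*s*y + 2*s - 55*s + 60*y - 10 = -6*s^3 + 41*s^2 - 53*s + y*(6*s^2 - 42*s + 60) - 10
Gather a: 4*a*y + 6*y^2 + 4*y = 4*a*y + 6*y^2 + 4*y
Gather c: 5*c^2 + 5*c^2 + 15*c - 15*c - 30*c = 10*c^2 - 30*c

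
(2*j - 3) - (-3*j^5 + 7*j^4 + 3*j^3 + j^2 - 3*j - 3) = 3*j^5 - 7*j^4 - 3*j^3 - j^2 + 5*j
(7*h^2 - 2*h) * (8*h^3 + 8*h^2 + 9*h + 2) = 56*h^5 + 40*h^4 + 47*h^3 - 4*h^2 - 4*h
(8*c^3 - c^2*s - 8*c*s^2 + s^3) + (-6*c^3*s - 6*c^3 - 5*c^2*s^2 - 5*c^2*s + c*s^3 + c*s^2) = -6*c^3*s + 2*c^3 - 5*c^2*s^2 - 6*c^2*s + c*s^3 - 7*c*s^2 + s^3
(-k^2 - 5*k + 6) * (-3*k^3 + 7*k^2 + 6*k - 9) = 3*k^5 + 8*k^4 - 59*k^3 + 21*k^2 + 81*k - 54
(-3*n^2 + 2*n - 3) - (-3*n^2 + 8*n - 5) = 2 - 6*n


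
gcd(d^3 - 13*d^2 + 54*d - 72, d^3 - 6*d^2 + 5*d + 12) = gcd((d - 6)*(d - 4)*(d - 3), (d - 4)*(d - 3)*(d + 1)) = d^2 - 7*d + 12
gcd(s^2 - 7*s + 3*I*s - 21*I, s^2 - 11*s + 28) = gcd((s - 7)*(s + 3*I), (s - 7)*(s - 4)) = s - 7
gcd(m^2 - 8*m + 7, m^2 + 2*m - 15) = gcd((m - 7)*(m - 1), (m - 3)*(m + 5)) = 1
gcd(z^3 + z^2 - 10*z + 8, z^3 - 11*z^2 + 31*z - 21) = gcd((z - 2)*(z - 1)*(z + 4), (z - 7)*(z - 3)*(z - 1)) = z - 1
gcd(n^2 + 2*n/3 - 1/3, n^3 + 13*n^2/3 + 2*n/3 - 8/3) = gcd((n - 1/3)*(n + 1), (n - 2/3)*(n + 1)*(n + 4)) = n + 1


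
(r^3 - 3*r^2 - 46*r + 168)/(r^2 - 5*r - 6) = (r^2 + 3*r - 28)/(r + 1)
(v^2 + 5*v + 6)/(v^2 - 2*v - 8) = (v + 3)/(v - 4)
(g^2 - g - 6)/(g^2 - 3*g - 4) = (-g^2 + g + 6)/(-g^2 + 3*g + 4)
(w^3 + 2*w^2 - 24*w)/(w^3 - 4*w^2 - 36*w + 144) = w/(w - 6)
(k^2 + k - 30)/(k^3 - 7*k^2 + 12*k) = (k^2 + k - 30)/(k*(k^2 - 7*k + 12))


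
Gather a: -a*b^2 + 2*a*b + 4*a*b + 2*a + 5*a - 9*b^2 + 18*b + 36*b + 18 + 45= a*(-b^2 + 6*b + 7) - 9*b^2 + 54*b + 63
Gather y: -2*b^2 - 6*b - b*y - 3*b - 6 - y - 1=-2*b^2 - 9*b + y*(-b - 1) - 7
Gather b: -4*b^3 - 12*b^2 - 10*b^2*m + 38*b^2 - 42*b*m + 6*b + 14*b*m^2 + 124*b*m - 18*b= -4*b^3 + b^2*(26 - 10*m) + b*(14*m^2 + 82*m - 12)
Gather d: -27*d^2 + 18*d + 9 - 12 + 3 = -27*d^2 + 18*d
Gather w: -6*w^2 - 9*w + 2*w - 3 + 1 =-6*w^2 - 7*w - 2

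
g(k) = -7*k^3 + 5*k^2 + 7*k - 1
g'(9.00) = -1604.00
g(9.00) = -4636.00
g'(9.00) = -1604.00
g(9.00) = -4636.00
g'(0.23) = 8.19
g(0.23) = 0.79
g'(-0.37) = 0.43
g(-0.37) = -2.55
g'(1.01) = -4.32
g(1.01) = 3.96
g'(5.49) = -571.04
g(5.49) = -970.15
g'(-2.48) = -146.96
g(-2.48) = 119.16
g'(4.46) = -366.12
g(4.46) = -491.34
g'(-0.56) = -5.19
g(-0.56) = -2.12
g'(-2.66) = -168.19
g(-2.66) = 147.51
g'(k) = -21*k^2 + 10*k + 7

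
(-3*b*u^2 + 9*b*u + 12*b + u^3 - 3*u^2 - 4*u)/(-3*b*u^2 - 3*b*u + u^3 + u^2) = (u - 4)/u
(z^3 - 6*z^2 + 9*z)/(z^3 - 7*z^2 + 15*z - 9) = z/(z - 1)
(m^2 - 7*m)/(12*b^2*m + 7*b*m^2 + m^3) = (m - 7)/(12*b^2 + 7*b*m + m^2)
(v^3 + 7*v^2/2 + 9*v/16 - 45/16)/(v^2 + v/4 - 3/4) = (4*v^2 + 17*v + 15)/(4*(v + 1))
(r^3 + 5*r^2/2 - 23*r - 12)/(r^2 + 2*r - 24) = r + 1/2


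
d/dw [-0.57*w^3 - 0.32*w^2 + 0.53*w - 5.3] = -1.71*w^2 - 0.64*w + 0.53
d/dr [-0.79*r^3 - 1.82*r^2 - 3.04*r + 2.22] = -2.37*r^2 - 3.64*r - 3.04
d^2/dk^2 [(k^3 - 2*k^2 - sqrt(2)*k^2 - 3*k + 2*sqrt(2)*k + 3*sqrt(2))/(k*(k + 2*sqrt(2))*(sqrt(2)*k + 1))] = 2*(-7*sqrt(2)*k^6 - 4*k^6 - 30*k^5 + 12*sqrt(2)*k^5 + 3*sqrt(2)*k^4 + 84*k^4 + 62*sqrt(2)*k^3 + 205*k^3 + 261*sqrt(2)*k^2 + 180*k + 24*sqrt(2))/(k^3*(2*sqrt(2)*k^6 + 30*k^5 + 87*sqrt(2)*k^4 + 245*k^3 + 174*sqrt(2)*k^2 + 120*k + 16*sqrt(2)))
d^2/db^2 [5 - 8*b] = 0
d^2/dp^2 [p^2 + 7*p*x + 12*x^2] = 2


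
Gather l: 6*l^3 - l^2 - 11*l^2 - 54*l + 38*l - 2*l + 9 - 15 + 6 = 6*l^3 - 12*l^2 - 18*l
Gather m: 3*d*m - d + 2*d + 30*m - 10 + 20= d + m*(3*d + 30) + 10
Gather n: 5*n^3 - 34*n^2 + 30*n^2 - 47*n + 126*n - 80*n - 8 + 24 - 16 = 5*n^3 - 4*n^2 - n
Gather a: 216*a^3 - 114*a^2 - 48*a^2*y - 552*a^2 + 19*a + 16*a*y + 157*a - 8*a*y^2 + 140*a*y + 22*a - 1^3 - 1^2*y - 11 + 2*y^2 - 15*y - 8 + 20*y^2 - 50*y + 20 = 216*a^3 + a^2*(-48*y - 666) + a*(-8*y^2 + 156*y + 198) + 22*y^2 - 66*y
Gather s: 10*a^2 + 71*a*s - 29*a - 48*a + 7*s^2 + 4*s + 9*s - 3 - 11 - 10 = 10*a^2 - 77*a + 7*s^2 + s*(71*a + 13) - 24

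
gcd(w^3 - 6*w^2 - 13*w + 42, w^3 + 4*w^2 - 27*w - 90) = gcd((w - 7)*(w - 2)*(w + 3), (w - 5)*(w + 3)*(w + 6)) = w + 3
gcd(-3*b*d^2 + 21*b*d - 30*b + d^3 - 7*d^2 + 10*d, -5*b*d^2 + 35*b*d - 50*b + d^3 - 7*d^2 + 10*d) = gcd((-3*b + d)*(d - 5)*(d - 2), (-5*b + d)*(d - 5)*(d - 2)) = d^2 - 7*d + 10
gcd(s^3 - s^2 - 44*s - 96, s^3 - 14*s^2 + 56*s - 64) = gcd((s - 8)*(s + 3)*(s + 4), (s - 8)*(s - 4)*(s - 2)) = s - 8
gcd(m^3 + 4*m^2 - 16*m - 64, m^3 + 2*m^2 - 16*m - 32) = m^2 - 16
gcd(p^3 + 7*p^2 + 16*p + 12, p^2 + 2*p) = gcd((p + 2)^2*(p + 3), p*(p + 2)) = p + 2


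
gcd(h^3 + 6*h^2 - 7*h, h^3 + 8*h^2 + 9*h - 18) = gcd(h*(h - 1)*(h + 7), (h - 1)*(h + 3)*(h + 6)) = h - 1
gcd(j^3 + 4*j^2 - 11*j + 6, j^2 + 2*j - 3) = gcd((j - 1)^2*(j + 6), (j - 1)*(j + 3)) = j - 1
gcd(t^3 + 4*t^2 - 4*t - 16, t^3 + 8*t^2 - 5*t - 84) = t + 4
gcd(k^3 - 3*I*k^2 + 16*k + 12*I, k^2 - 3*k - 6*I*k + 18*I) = k - 6*I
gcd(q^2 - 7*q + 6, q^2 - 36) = q - 6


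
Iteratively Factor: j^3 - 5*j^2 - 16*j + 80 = (j + 4)*(j^2 - 9*j + 20) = (j - 4)*(j + 4)*(j - 5)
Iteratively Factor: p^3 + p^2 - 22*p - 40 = (p + 4)*(p^2 - 3*p - 10) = (p - 5)*(p + 4)*(p + 2)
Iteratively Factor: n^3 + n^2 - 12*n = (n - 3)*(n^2 + 4*n) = (n - 3)*(n + 4)*(n)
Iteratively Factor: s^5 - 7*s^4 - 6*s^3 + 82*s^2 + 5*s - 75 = (s - 5)*(s^4 - 2*s^3 - 16*s^2 + 2*s + 15) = (s - 5)*(s + 1)*(s^3 - 3*s^2 - 13*s + 15) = (s - 5)*(s - 1)*(s + 1)*(s^2 - 2*s - 15) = (s - 5)*(s - 1)*(s + 1)*(s + 3)*(s - 5)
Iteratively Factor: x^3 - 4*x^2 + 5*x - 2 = (x - 1)*(x^2 - 3*x + 2) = (x - 2)*(x - 1)*(x - 1)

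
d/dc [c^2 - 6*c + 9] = 2*c - 6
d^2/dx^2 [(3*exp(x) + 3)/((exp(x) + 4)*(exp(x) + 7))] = 3*(exp(4*x) - 7*exp(3*x) - 135*exp(2*x) - 299*exp(x) + 476)*exp(x)/(exp(6*x) + 33*exp(5*x) + 447*exp(4*x) + 3179*exp(3*x) + 12516*exp(2*x) + 25872*exp(x) + 21952)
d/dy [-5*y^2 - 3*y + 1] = -10*y - 3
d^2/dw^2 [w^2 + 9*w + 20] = 2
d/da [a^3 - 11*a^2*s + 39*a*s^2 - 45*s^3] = 3*a^2 - 22*a*s + 39*s^2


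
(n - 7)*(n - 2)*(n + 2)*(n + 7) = n^4 - 53*n^2 + 196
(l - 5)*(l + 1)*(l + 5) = l^3 + l^2 - 25*l - 25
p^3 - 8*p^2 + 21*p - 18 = (p - 3)^2*(p - 2)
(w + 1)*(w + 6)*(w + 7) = w^3 + 14*w^2 + 55*w + 42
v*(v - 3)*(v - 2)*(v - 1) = v^4 - 6*v^3 + 11*v^2 - 6*v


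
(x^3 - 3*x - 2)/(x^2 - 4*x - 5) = (x^2 - x - 2)/(x - 5)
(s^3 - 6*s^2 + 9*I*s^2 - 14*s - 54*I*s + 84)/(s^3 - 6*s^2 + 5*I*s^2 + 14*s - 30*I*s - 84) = (s + 2*I)/(s - 2*I)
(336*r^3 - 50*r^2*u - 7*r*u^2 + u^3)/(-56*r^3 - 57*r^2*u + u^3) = (-6*r + u)/(r + u)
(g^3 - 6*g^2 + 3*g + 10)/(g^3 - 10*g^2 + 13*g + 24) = (g^2 - 7*g + 10)/(g^2 - 11*g + 24)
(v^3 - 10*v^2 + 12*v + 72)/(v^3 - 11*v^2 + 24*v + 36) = (v + 2)/(v + 1)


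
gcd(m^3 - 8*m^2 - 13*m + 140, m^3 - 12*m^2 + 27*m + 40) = m - 5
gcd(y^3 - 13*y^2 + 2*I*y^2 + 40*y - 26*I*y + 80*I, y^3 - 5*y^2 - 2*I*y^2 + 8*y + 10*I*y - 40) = y^2 + y*(-5 + 2*I) - 10*I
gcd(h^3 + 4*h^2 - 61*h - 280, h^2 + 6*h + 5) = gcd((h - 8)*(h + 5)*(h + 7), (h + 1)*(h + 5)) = h + 5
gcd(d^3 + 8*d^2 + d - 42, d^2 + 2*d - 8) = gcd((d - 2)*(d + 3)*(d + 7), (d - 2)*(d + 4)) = d - 2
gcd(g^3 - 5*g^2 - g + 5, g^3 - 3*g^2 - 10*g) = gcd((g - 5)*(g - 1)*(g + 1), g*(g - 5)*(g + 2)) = g - 5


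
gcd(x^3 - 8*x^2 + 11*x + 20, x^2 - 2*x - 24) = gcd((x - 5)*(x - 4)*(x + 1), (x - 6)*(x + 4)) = 1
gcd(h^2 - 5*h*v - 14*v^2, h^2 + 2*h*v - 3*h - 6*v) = h + 2*v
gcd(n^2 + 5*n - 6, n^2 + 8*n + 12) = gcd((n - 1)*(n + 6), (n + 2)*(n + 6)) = n + 6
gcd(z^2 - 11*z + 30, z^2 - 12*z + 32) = 1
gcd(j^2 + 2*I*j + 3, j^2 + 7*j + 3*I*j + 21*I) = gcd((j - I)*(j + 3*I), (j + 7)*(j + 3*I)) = j + 3*I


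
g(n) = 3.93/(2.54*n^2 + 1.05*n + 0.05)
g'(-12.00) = 0.00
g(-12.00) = 0.01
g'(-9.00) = 0.00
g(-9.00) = 0.02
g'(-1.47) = 1.58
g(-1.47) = 0.98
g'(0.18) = -74.78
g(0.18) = 12.23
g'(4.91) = -0.02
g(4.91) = 0.06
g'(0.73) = -3.97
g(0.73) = 1.81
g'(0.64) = -5.44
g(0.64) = 2.23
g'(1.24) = -1.04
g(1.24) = 0.75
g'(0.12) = -144.33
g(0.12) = 18.49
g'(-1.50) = 1.47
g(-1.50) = 0.94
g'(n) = 3.93*(-5.08*n - 1.05)/(2.54*n^2 + 1.05*n + 0.05)^2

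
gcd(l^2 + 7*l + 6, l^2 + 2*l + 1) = l + 1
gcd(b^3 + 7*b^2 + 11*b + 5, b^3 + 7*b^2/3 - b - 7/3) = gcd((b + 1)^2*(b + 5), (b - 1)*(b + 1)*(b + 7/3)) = b + 1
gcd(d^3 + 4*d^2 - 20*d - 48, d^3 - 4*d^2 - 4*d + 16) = d^2 - 2*d - 8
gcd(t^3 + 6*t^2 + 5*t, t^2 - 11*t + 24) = 1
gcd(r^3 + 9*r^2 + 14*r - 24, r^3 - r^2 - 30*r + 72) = r + 6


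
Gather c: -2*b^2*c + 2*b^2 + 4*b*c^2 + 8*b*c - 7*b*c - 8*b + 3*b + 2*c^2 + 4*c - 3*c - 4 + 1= 2*b^2 - 5*b + c^2*(4*b + 2) + c*(-2*b^2 + b + 1) - 3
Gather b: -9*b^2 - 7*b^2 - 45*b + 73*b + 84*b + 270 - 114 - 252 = -16*b^2 + 112*b - 96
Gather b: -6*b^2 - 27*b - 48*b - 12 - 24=-6*b^2 - 75*b - 36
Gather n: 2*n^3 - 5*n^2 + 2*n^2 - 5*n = 2*n^3 - 3*n^2 - 5*n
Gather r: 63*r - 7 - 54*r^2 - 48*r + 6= -54*r^2 + 15*r - 1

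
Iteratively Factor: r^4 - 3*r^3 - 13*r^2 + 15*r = (r - 1)*(r^3 - 2*r^2 - 15*r) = (r - 5)*(r - 1)*(r^2 + 3*r) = (r - 5)*(r - 1)*(r + 3)*(r)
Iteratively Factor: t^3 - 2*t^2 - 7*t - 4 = (t + 1)*(t^2 - 3*t - 4) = (t - 4)*(t + 1)*(t + 1)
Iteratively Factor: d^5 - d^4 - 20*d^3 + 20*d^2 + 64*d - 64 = (d + 2)*(d^4 - 3*d^3 - 14*d^2 + 48*d - 32) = (d - 2)*(d + 2)*(d^3 - d^2 - 16*d + 16) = (d - 4)*(d - 2)*(d + 2)*(d^2 + 3*d - 4) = (d - 4)*(d - 2)*(d + 2)*(d + 4)*(d - 1)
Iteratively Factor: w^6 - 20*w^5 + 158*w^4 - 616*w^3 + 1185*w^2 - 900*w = (w - 3)*(w^5 - 17*w^4 + 107*w^3 - 295*w^2 + 300*w) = w*(w - 3)*(w^4 - 17*w^3 + 107*w^2 - 295*w + 300) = w*(w - 3)^2*(w^3 - 14*w^2 + 65*w - 100) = w*(w - 4)*(w - 3)^2*(w^2 - 10*w + 25) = w*(w - 5)*(w - 4)*(w - 3)^2*(w - 5)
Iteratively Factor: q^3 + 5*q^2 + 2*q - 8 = (q - 1)*(q^2 + 6*q + 8) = (q - 1)*(q + 4)*(q + 2)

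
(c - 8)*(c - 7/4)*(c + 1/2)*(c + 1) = c^4 - 33*c^3/4 - c^2/8 + 129*c/8 + 7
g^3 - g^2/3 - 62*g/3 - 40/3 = (g - 5)*(g + 2/3)*(g + 4)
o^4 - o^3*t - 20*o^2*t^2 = o^2*(o - 5*t)*(o + 4*t)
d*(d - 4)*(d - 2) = d^3 - 6*d^2 + 8*d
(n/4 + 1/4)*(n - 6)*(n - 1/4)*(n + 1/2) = n^4/4 - 19*n^3/16 - 59*n^2/32 - 7*n/32 + 3/16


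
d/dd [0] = 0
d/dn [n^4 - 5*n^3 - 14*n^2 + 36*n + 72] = 4*n^3 - 15*n^2 - 28*n + 36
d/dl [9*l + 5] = 9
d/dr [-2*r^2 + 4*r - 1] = 4 - 4*r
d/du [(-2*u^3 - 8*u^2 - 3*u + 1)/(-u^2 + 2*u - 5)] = (2*u^4 - 8*u^3 + 11*u^2 + 82*u + 13)/(u^4 - 4*u^3 + 14*u^2 - 20*u + 25)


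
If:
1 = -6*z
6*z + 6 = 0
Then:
No Solution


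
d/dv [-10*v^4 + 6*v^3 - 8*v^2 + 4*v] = -40*v^3 + 18*v^2 - 16*v + 4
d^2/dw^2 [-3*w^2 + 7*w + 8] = -6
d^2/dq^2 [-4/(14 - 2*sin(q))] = 2*(-7*sin(q) + cos(q)^2 + 1)/(sin(q) - 7)^3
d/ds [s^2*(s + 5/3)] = s*(9*s + 10)/3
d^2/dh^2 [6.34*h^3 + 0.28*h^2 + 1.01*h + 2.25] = 38.04*h + 0.56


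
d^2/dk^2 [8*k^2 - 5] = 16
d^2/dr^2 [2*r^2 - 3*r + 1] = 4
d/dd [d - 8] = 1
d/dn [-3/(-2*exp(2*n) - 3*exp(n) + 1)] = (-12*exp(n) - 9)*exp(n)/(2*exp(2*n) + 3*exp(n) - 1)^2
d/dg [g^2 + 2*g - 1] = 2*g + 2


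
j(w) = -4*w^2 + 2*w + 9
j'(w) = 2 - 8*w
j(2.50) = -11.00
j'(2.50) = -18.00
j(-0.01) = 8.98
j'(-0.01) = 2.08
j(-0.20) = 8.44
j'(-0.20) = 3.60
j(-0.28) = 8.13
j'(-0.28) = 4.24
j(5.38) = -96.02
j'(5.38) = -41.04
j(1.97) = -2.58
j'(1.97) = -13.76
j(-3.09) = -35.37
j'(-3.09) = 26.72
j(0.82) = 7.95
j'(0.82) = -4.56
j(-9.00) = -333.00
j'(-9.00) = 74.00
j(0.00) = 9.00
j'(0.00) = 2.00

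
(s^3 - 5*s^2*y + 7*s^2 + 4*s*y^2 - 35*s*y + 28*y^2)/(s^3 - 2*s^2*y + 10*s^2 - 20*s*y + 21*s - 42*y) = (-s^2 + 5*s*y - 4*y^2)/(-s^2 + 2*s*y - 3*s + 6*y)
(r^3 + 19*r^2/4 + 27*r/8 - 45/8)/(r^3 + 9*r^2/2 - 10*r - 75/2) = (4*r^2 + 9*r - 9)/(4*(r^2 + 2*r - 15))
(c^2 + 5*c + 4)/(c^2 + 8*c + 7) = (c + 4)/(c + 7)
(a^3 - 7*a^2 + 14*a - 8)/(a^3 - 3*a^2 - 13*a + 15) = (a^2 - 6*a + 8)/(a^2 - 2*a - 15)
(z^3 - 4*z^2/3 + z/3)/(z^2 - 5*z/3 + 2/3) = z*(3*z - 1)/(3*z - 2)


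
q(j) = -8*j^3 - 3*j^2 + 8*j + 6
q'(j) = -24*j^2 - 6*j + 8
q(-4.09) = 470.44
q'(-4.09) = -368.93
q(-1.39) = 10.57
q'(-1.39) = -30.03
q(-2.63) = 109.74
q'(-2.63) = -142.23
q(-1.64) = 20.10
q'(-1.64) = -46.71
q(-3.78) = 364.98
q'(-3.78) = -312.24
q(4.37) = -683.96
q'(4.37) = -476.55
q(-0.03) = 5.76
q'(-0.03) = 8.16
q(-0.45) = 2.52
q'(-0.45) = 5.84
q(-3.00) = 171.00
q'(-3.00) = -190.00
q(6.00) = -1782.00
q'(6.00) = -892.00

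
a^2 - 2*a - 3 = (a - 3)*(a + 1)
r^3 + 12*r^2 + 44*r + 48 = (r + 2)*(r + 4)*(r + 6)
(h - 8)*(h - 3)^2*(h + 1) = h^4 - 13*h^3 + 43*h^2 - 15*h - 72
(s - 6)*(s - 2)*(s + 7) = s^3 - s^2 - 44*s + 84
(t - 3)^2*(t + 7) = t^3 + t^2 - 33*t + 63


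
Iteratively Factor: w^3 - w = (w + 1)*(w^2 - w) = (w - 1)*(w + 1)*(w)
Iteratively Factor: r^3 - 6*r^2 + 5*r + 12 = (r - 4)*(r^2 - 2*r - 3) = (r - 4)*(r + 1)*(r - 3)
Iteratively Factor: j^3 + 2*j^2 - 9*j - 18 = (j + 3)*(j^2 - j - 6) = (j + 2)*(j + 3)*(j - 3)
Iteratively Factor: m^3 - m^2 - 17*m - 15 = (m - 5)*(m^2 + 4*m + 3) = (m - 5)*(m + 3)*(m + 1)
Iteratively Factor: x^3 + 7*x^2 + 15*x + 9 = (x + 3)*(x^2 + 4*x + 3) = (x + 3)^2*(x + 1)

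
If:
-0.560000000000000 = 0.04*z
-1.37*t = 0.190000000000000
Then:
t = -0.14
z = -14.00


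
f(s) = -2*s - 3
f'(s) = -2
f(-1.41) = -0.18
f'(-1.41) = -2.00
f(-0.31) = -2.38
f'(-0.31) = -2.00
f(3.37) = -9.74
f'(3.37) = -2.00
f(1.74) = -6.48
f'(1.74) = -2.00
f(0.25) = -3.50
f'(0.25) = -2.00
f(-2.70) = 2.40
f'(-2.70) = -2.00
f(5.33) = -13.66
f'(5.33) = -2.00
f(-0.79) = -1.42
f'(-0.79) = -2.00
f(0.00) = -3.00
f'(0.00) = -2.00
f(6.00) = -15.00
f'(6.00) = -2.00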